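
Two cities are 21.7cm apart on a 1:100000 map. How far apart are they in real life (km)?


Real distance = map distance × scale
= 21.7cm × 100000
= 2170000 cm = 21700.0 m
= 21.700 km

21.700 km


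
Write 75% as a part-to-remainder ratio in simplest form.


75% means 75 parts out of 100; remainder = 25
Part : remainder = 75:25
GCD = 25
= 3:1

3:1


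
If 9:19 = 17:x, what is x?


Cross multiply: 9 × x = 19 × 17
9x = 323
x = 323 / 9
= 35.89

35.89


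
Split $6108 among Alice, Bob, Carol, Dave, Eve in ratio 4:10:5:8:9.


Total parts = 4 + 10 + 5 + 8 + 9 = 36
Alice: 6108 × 4/36 = 678.67
Bob: 6108 × 10/36 = 1696.67
Carol: 6108 × 5/36 = 848.33
Dave: 6108 × 8/36 = 1357.33
Eve: 6108 × 9/36 = 1527.00
= Alice: $678.67, Bob: $1696.67, Carol: $848.33, Dave: $1357.33, Eve: $1527.00

Alice: $678.67, Bob: $1696.67, Carol: $848.33, Dave: $1357.33, Eve: $1527.00


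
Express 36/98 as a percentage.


Percentage = (part / whole) × 100
= (36 / 98) × 100
≈ 36.73%

36.73%


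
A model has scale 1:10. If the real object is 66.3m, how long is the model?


Model size = real / scale
= 66.3 / 10
= 6.6300 m

6.6300 m


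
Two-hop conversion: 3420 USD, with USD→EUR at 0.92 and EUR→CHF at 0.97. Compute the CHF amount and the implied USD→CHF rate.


Step 1: 3420 USD × 0.92 = 3146.40 EUR
Step 2: 3146.40 EUR × 0.97 = 3052.01 CHF
Implied rate USD→CHF = 0.92 × 0.97 = 0.8924
= 3052.01 CHF; implied rate 0.8924 CHF/USD

3052.01 CHF; implied rate 0.8924 CHF/USD


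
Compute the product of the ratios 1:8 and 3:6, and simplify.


Compound ratio = (1×3) : (8×6)
= 3:48
GCD = 3
= 1:16

1:16


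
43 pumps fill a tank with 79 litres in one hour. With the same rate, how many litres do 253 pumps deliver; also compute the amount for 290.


Direct proportion: y/x = constant
k = 79/43 ≈ 1.8372
y at x=253: k × 253 = 79 × 253 / 43 = 19987/43 ≈ 464.81
y at x=290: k × 290 = 79 × 290 / 43 = 22910/43 ≈ 532.79
= 464.81 and 532.79

464.81 and 532.79


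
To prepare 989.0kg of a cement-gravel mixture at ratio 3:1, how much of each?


Total parts = 3 + 1 = 4
cement: 989.0 × 3/4 = 741.8kg
gravel: 989.0 × 1/4 = 247.3kg
= 741.8kg and 247.3kg

741.8kg and 247.3kg


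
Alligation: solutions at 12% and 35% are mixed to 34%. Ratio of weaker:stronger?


Let x parts of 12% mix with y parts of 35%.
12x + 35y = 34(x + y)
12x + 35y = 34x + 34y
x(12 - 34) = y(34 - 35)
x/y = (35 - 34)/(34 - 12) = 1/22
Simplify: 1:22
= 1:22

1:22


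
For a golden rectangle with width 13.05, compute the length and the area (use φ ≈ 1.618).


φ = (1 + √5) / 2 ≈ 1.618
Length = width × φ = 13.05 × 1.618 = 21.1149
≈ 21.11
Area = width × length = 13.05 × 21.1149 = 275.549445 ≈ 275.55
= Length: 21.11, Area: 275.55

Length: 21.11, Area: 275.55


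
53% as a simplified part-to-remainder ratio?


53% means 53 parts out of 100; remainder = 47
Part : remainder = 53:47
GCD = 1
= 53:47

53:47


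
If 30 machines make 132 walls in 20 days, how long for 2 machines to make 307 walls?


Days ∝ work / workers, so d₂ = d₁ × (m₁/m₂) × (w₂/w₁)
Workers factor (inverse): 30/2 = 15.0000
Work factor (direct): 307/132 ≈ 2.3258
d₂ = 20 × 30/2 × 307/132 = (20 × 30 × 307) / (2 × 132) = 184200/264
≈ 697.73 days

697.73 days


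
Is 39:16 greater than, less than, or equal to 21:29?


39/16 = 2.4375
21/29 = 0.7241
2.4375 > 0.7241, so 39:16 is greater
= greater than

greater than


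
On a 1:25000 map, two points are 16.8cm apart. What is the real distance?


Real distance = map distance × scale
= 16.8cm × 25000
= 420000 cm = 4200.0 m
= 4.200 km

4.200 km


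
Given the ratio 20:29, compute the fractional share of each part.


Total parts = 20 + 29 = 49
First part: 20/49 = 20/49
Second part: 29/49 = 29/49
= 20/49 and 29/49

20/49 and 29/49


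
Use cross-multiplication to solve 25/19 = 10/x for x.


Cross multiply: 25 × x = 19 × 10
25x = 190
x = 190 / 25
= 7.60

7.60


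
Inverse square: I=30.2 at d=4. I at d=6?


I₁d₁² = I₂d₂²
I₂ = I₁ × (d₁/d₂)²
= 30.2 × (4/6)²
= 30.2 × 16/36
= 483.2/36
≈ 13.4222

13.4222


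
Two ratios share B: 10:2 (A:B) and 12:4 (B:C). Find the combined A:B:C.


Match B: multiply A:B by 12 → 120:24
Multiply B:C by 2 → 24:8
Combined: 120:24:8
GCD = 8
= 15:3:1

15:3:1


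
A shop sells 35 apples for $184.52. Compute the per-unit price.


Unit rate = total / quantity
= 184.52 / 35
= $5.27 per unit

$5.27 per unit


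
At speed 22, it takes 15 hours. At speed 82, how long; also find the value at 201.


Inverse proportion: x × y = constant
k = 22 × 15 = 330
At x=82: k/82 = 4.02
At x=201: k/201 = 1.64
= 4.02 and 1.64

4.02 and 1.64


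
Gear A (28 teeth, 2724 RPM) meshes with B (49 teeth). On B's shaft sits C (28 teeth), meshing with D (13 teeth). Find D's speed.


Stage 1: RPM_B = RPM_A × t_A/t_B = 2724 × 28/49 = 76272/49 ≈ 1556.57
B and C share a shaft → RPM_C = RPM_B
Stage 2: RPM_D = RPM_C × t_C/t_D = RPM_A × (t_A×t_C)/(t_B×t_D)
Overall ratio = (28×28)/(49×13) = 784/637
RPM_D = 2724 × 784/637 = 2135616/637
≈ 3352.62 RPM

3352.62 RPM


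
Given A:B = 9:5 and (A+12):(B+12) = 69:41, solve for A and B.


Let A = 9k, B = 5k.
(9k + 12) / (5k + 12) = 69/41
Cross-multiply: 41(9k + 12) = 69(5k + 12)
369k + 492 = 345k + 828
369k - 345k = 828 - 492
24k = 336
k = 336/24 = 14
A = 9×14 = 126, B = 5×14 = 70
= A = 126, B = 70

A = 126, B = 70


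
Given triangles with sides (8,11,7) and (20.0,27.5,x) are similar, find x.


Scale factor = 20.0/8 = 2.5
Missing side = 7 × 2.5
= 17.5

17.5


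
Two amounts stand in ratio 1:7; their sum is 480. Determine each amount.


Let A = 1k, B = 7k.
1k + 7k = 480
8k = 480 → k = 480/8 = 60
A = 1×60 = 60, B = 7×60 = 420
= A = 60, B = 420

A = 60, B = 420


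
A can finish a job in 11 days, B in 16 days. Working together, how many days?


Rate of A = 1/11 per day
Rate of B = 1/16 per day
Combined rate = 1/11 + 1/16 = 27/176 ≈ 0.1534 per day
Days = 1 / combined rate = 176/27
≈ 6.52 days

6.52 days


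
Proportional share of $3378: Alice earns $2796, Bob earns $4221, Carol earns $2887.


Total income = 2796 + 4221 + 2887 = $9904
Alice: $3378 × 2796/9904 = $953.64
Bob: $3378 × 4221/9904 = $1439.67
Carol: $3378 × 2887/9904 = $984.68
= Alice: $953.64, Bob: $1439.67, Carol: $984.68

Alice: $953.64, Bob: $1439.67, Carol: $984.68


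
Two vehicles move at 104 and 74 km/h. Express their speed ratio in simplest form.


Ratio = 104:74
GCD = 2
Simplified = 52:37
Time ratio (same distance) = 37:52
Speed ratio = 52:37

52:37


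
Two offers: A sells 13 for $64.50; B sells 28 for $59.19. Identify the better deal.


Deal A: $64.50/13 = $4.9615/unit
Deal B: $59.19/28 = $2.1139/unit
B is cheaper per unit
= Deal B

Deal B


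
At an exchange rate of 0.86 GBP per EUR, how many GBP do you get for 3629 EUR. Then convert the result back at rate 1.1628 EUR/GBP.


Amount × rate = 3629 × 0.86 = 3120.94 GBP
Round-trip: 3120.94 × 1.1628 = 3629.03 EUR
= 3120.94 GBP, then 3629.03 EUR

3120.94 GBP, then 3629.03 EUR


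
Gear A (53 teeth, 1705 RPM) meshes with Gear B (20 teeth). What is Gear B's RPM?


Gear ratio = 53:20 = 53:20
RPM_B = RPM_A × (teeth_A / teeth_B)
= 1705 × (53/20)
= 4518.3 RPM

4518.3 RPM


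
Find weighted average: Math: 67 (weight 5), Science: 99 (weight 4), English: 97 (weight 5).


Numerator = 67×5 + 99×4 + 97×5
= 335 + 396 + 485
= 1216
Total weight = 14
Weighted avg = 1216/14
= 86.86

86.86


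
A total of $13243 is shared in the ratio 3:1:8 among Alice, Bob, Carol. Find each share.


Total parts = 3 + 1 + 8 = 12
Alice: 13243 × 3/12 = 3310.75
Bob: 13243 × 1/12 = 1103.58
Carol: 13243 × 8/12 = 8828.67
= Alice: $3310.75, Bob: $1103.58, Carol: $8828.67

Alice: $3310.75, Bob: $1103.58, Carol: $8828.67


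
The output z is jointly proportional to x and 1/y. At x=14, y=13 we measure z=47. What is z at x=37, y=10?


z = k·x/y
Solve for k using the known point: k = z·y/x = 47×13/14 = 611/14 ≈ 43.6429
Now evaluate at x=37, y=10:
z = k × 37 / 10 = (611 × 37) / (14 × 10) = 22607/140
≈ 161.4786

161.4786


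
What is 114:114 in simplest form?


GCD(114, 114) = 114
114/114 : 114/114
= 1:1

1:1


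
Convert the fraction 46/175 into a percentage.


Percentage = (part / whole) × 100
= (46 / 175) × 100
≈ 26.29%

26.29%


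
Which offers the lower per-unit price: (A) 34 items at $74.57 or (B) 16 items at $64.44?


Deal A: $74.57/34 = $2.1932/unit
Deal B: $64.44/16 = $4.0275/unit
A is cheaper per unit
= Deal A

Deal A


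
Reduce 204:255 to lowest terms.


GCD(204, 255) = 51
204/51 : 255/51
= 4:5

4:5


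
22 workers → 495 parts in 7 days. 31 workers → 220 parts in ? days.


Days ∝ work / workers, so d₂ = d₁ × (m₁/m₂) × (w₂/w₁)
Workers factor (inverse): 22/31 ≈ 0.7097
Work factor (direct): 220/495 ≈ 0.4444
d₂ = 7 × 22/31 × 220/495 = (7 × 22 × 220) / (31 × 495) = 33880/15345
≈ 2.21 days

2.21 days


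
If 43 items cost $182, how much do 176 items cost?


Direct proportion: y/x = constant
k = 182/43 ≈ 4.2326
y₂ = k × 176 = 182 × 176 / 43 = 32032/43
≈ 744.93

744.93


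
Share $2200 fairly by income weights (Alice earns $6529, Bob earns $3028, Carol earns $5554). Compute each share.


Total income = 6529 + 3028 + 5554 = $15111
Alice: $2200 × 6529/15111 = $950.55
Bob: $2200 × 3028/15111 = $440.84
Carol: $2200 × 5554/15111 = $808.60
= Alice: $950.55, Bob: $440.84, Carol: $808.60

Alice: $950.55, Bob: $440.84, Carol: $808.60


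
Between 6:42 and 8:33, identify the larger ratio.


6/42 = 0.1429
8/33 = 0.2424
0.1429 < 0.2424, so 6:42 is less
= 8:33

8:33


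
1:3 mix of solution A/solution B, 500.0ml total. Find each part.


Total parts = 1 + 3 = 4
solution A: 500.0 × 1/4 = 125.0ml
solution B: 500.0 × 3/4 = 375.0ml
= 125.0ml and 375.0ml

125.0ml and 375.0ml


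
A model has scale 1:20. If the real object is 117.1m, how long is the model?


Model size = real / scale
= 117.1 / 20
= 5.8550 m

5.8550 m


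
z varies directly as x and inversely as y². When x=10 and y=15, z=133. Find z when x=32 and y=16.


z = k·x/y²
Solve for k using the known point: k = z·y²/x = 133×225/10 = 29925/10 = 2992.5000
Now evaluate at x=32, y=16:
z = k × 32 / 256 = (29925 × 32) / (10 × 256) = 957600/2560
= 374.0625

374.0625


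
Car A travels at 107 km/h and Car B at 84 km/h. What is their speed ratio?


Ratio = 107:84
GCD = 1
Simplified = 107:84
Time ratio (same distance) = 84:107
Speed ratio = 107:84

107:84


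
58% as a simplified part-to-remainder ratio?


58% means 58 parts out of 100; remainder = 42
Part : remainder = 58:42
GCD = 2
= 29:21

29:21


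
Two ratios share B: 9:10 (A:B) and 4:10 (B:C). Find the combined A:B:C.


Match B: multiply A:B by 4 → 36:40
Multiply B:C by 10 → 40:100
Combined: 36:40:100
GCD = 4
= 9:10:25

9:10:25


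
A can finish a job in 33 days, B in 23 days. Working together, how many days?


Rate of A = 1/33 per day
Rate of B = 1/23 per day
Combined rate = 1/33 + 1/23 = 56/759 ≈ 0.0738 per day
Days = 1 / combined rate = 759/56
≈ 13.55 days

13.55 days


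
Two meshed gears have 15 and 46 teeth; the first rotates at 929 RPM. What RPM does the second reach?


Gear ratio = 15:46 = 15:46
RPM_B = RPM_A × (teeth_A / teeth_B)
= 929 × (15/46)
= 302.9 RPM

302.9 RPM


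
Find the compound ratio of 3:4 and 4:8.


Compound ratio = (3×4) : (4×8)
= 12:32
GCD = 4
= 3:8

3:8


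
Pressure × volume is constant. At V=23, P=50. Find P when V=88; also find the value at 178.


Inverse proportion: x × y = constant
k = 23 × 50 = 1150
At x=88: k/88 = 13.07
At x=178: k/178 = 6.46
= 13.07 and 6.46

13.07 and 6.46


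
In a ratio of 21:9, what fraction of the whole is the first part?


Total parts = 21 + 9 = 30
First part: 21/30 = 7/10
= 7/10

7/10


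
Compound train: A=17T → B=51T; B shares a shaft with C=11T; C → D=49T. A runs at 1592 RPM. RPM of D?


Stage 1: RPM_B = RPM_A × t_A/t_B = 1592 × 17/51 = 27064/51 ≈ 530.67
B and C share a shaft → RPM_C = RPM_B
Stage 2: RPM_D = RPM_C × t_C/t_D = RPM_A × (t_A×t_C)/(t_B×t_D)
Overall ratio = (17×11)/(51×49) = 187/2499
RPM_D = 1592 × 187/2499 = 297704/2499
≈ 119.13 RPM

119.13 RPM


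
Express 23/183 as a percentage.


Percentage = (part / whole) × 100
= (23 / 183) × 100
≈ 12.57%

12.57%


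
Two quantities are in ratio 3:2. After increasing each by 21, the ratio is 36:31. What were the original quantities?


Let A = 3k, B = 2k.
(3k + 21) / (2k + 21) = 36/31
Cross-multiply: 31(3k + 21) = 36(2k + 21)
93k + 651 = 72k + 756
93k - 72k = 756 - 651
21k = 105
k = 105/21 = 5
A = 3×5 = 15, B = 2×5 = 10
= A = 15, B = 10

A = 15, B = 10


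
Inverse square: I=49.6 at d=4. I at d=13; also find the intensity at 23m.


I₁d₁² = I₂d₂²
I at 13m = 49.6 × (4/13)² = 49.6 × 16/169 = 793.6/169 ≈ 4.6959
I at 23m = 49.6 × (4/23)² = 49.6 × 16/529 = 793.6/529 ≈ 1.5002
= 4.6959 and 1.5002

4.6959 and 1.5002


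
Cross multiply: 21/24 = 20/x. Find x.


Cross multiply: 21 × x = 24 × 20
21x = 480
x = 480 / 21
= 22.86

22.86


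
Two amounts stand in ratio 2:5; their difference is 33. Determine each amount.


Let A = 2k, B = 5k.
5k - 2k = 33
3k = 33 → k = 33/3 = 11
A = 2×11 = 22, B = 5×11 = 55
= A = 22, B = 55

A = 22, B = 55


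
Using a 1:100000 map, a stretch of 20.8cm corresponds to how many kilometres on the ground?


Real distance = map distance × scale
= 20.8cm × 100000
= 2080000 cm = 20800.0 m
= 20.800 km

20.800 km


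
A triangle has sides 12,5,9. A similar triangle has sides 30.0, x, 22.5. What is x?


Scale factor = 30.0/12 = 2.5
Missing side = 5 × 2.5
= 12.5

12.5


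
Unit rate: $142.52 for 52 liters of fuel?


Unit rate = total / quantity
= 142.52 / 52
= $2.74 per unit

$2.74 per unit


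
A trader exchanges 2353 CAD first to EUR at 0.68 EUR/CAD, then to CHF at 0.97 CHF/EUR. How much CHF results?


Step 1: 2353 CAD × 0.68 = 1600.04 EUR
Step 2: 1600.04 EUR × 0.97 = 1552.04 CHF
Implied rate CAD→CHF = 0.68 × 0.97 = 0.6596
= 1552.04 CHF

1552.04 CHF


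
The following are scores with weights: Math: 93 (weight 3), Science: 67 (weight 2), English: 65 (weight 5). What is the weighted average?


Numerator = 93×3 + 67×2 + 65×5
= 279 + 134 + 325
= 738
Total weight = 10
Weighted avg = 738/10
= 73.80

73.80


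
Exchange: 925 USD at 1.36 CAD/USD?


Amount × rate = 925 × 1.36
= 1258.00 CAD

1258.00 CAD


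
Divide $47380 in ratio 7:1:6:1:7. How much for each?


Total parts = 7 + 1 + 6 + 1 + 7 = 22
Part 1: 47380 × 7/22 = 15075.45
Part 2: 47380 × 1/22 = 2153.64
Part 3: 47380 × 6/22 = 12921.82
Part 4: 47380 × 1/22 = 2153.64
Part 5: 47380 × 7/22 = 15075.45
= Part 1: $15075.45, Part 2: $2153.64, Part 3: $12921.82, Part 4: $2153.64, Part 5: $15075.45

Part 1: $15075.45, Part 2: $2153.64, Part 3: $12921.82, Part 4: $2153.64, Part 5: $15075.45


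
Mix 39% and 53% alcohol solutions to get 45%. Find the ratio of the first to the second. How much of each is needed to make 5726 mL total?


Let x parts of 39% mix with y parts of 53%.
39x + 53y = 45(x + y)
39x + 53y = 45x + 45y
x(39 - 45) = y(45 - 53)
x/y = (53 - 45)/(45 - 39) = 8/6
Simplify: 4:3
Total parts = 7; one part = 5726/7 = 818.00 mL
39% solution: 4×818.00 = 3272.00 mL
53% solution: 3×818.00 = 2454.00 mL
= ratio 4:3; 3272.00 mL and 2454.00 mL

ratio 4:3; 3272.00 mL and 2454.00 mL


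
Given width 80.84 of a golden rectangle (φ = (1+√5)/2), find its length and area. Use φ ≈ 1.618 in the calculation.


φ = (1 + √5) / 2 ≈ 1.618
Length = width × φ = 80.84 × 1.618 = 130.79912
≈ 130.80
Area = width × length = 80.84 × 130.79912 = 10573.8008608 ≈ 10573.80
= Length: 130.80, Area: 10573.80

Length: 130.80, Area: 10573.80


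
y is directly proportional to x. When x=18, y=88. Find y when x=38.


Direct proportion: y/x = constant
k = 88/18 ≈ 4.8889
y₂ = k × 38 = 88 × 38 / 18 = 3344/18
≈ 185.78

185.78


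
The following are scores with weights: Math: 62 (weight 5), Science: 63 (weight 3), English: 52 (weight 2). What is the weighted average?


Numerator = 62×5 + 63×3 + 52×2
= 310 + 189 + 104
= 603
Total weight = 10
Weighted avg = 603/10
= 60.30

60.30


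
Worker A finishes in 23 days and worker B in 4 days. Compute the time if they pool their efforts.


Rate of A = 1/23 per day
Rate of B = 1/4 per day
Combined rate = 1/23 + 1/4 = 27/92 ≈ 0.2935 per day
Days = 1 / combined rate = 92/27
≈ 3.41 days

3.41 days


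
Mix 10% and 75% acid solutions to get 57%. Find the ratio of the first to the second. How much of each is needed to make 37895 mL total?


Let x parts of 10% mix with y parts of 75%.
10x + 75y = 57(x + y)
10x + 75y = 57x + 57y
x(10 - 57) = y(57 - 75)
x/y = (75 - 57)/(57 - 10) = 18/47
Simplify: 18:47
Total parts = 65; one part = 37895/65 = 583.00 mL
10% solution: 18×583.00 = 10494.00 mL
75% solution: 47×583.00 = 27401.00 mL
= ratio 18:47; 10494.00 mL and 27401.00 mL

ratio 18:47; 10494.00 mL and 27401.00 mL


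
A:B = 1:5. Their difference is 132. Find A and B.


Let A = 1k, B = 5k.
5k - 1k = 132
4k = 132 → k = 132/4 = 33
A = 1×33 = 33, B = 5×33 = 165
= A = 33, B = 165

A = 33, B = 165


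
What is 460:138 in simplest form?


GCD(460, 138) = 46
460/46 : 138/46
= 10:3

10:3


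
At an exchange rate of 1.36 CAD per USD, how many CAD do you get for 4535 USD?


Amount × rate = 4535 × 1.36
= 6167.60 CAD

6167.60 CAD


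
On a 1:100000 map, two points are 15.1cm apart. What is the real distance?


Real distance = map distance × scale
= 15.1cm × 100000
= 1510000 cm = 15100.0 m
= 15.100 km

15.100 km


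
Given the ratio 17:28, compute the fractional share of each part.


Total parts = 17 + 28 = 45
First part: 17/45 = 17/45
Second part: 28/45 = 28/45
= 17/45 and 28/45

17/45 and 28/45


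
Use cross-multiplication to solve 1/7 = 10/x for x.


Cross multiply: 1 × x = 7 × 10
1x = 70
x = 70 / 1
= 70.00

70.00


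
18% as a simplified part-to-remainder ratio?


18% means 18 parts out of 100; remainder = 82
Part : remainder = 18:82
GCD = 2
= 9:41

9:41


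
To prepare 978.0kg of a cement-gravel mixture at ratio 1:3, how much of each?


Total parts = 1 + 3 = 4
cement: 978.0 × 1/4 = 244.5kg
gravel: 978.0 × 3/4 = 733.5kg
= 244.5kg and 733.5kg

244.5kg and 733.5kg


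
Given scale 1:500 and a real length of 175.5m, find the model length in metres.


Model size = real / scale
= 175.5 / 500
= 0.3510 m

0.3510 m


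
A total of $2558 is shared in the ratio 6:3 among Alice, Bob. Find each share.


Total parts = 6 + 3 = 9
Alice: 2558 × 6/9 = 1705.33
Bob: 2558 × 3/9 = 852.67
= Alice: $1705.33, Bob: $852.67

Alice: $1705.33, Bob: $852.67


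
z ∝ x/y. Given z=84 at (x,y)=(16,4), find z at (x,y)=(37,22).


z = k·x/y
Solve for k using the known point: k = z·y/x = 84×4/16 = 336/16 = 21.0000
Now evaluate at x=37, y=22:
z = k × 37 / 22 = (336 × 37) / (16 × 22) = 12432/352
≈ 35.3182

35.3182


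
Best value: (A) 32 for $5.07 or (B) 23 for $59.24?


Deal A: $5.07/32 = $0.1584/unit
Deal B: $59.24/23 = $2.5757/unit
A is cheaper per unit
= Deal A

Deal A


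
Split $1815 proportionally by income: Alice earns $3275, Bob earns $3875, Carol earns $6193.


Total income = 3275 + 3875 + 6193 = $13343
Alice: $1815 × 3275/13343 = $445.49
Bob: $1815 × 3875/13343 = $527.10
Carol: $1815 × 6193/13343 = $842.41
= Alice: $445.49, Bob: $527.10, Carol: $842.41

Alice: $445.49, Bob: $527.10, Carol: $842.41


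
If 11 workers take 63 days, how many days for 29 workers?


Inverse proportion: x × y = constant
k = 11 × 63 = 693
y₂ = k / 29 = 693 / 29
= 23.90

23.90


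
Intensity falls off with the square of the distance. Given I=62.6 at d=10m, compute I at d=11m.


I₁d₁² = I₂d₂²
I₂ = I₁ × (d₁/d₂)²
= 62.6 × (10/11)²
= 62.6 × 100/121
= 6260/121
≈ 51.7355

51.7355


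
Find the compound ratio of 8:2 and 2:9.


Compound ratio = (8×2) : (2×9)
= 16:18
GCD = 2
= 8:9

8:9


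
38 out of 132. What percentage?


Percentage = (part / whole) × 100
= (38 / 132) × 100
≈ 28.79%

28.79%


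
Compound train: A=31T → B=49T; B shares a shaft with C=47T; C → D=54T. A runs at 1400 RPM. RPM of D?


Stage 1: RPM_B = RPM_A × t_A/t_B = 1400 × 31/49 = 43400/49 ≈ 885.71
B and C share a shaft → RPM_C = RPM_B
Stage 2: RPM_D = RPM_C × t_C/t_D = RPM_A × (t_A×t_C)/(t_B×t_D)
Overall ratio = (31×47)/(49×54) = 1457/2646
RPM_D = 1400 × 1457/2646 = 2039800/2646
≈ 770.90 RPM

770.90 RPM


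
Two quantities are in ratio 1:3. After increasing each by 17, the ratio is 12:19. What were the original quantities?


Let A = 1k, B = 3k.
(1k + 17) / (3k + 17) = 12/19
Cross-multiply: 19(1k + 17) = 12(3k + 17)
19k + 323 = 36k + 204
19k - 36k = 204 - 323
-17k = -119
k = -119/-17 = 7
A = 1×7 = 7, B = 3×7 = 21
= A = 7, B = 21

A = 7, B = 21


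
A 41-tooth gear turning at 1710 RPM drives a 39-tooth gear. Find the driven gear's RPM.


Gear ratio = 41:39 = 41:39
RPM_B = RPM_A × (teeth_A / teeth_B)
= 1710 × (41/39)
= 1797.7 RPM

1797.7 RPM


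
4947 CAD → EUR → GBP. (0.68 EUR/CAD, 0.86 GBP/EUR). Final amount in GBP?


Step 1: 4947 CAD × 0.68 = 3363.96 EUR
Step 2: 3363.96 EUR × 0.86 = 2893.01 GBP
Implied rate CAD→GBP = 0.68 × 0.86 = 0.5848
= 2893.01 GBP

2893.01 GBP


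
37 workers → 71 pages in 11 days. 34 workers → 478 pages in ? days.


Days ∝ work / workers, so d₂ = d₁ × (m₁/m₂) × (w₂/w₁)
Workers factor (inverse): 37/34 ≈ 1.0882
Work factor (direct): 478/71 ≈ 6.7324
d₂ = 11 × 37/34 × 478/71 = (11 × 37 × 478) / (34 × 71) = 194546/2414
≈ 80.59 days

80.59 days


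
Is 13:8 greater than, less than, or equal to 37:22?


13/8 = 1.6250
37/22 = 1.6818
1.6250 < 1.6818, so 13:8 is less
= less than

less than


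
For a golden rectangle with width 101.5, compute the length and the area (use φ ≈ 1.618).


φ = (1 + √5) / 2 ≈ 1.618
Length = width × φ = 101.5 × 1.618 = 164.227
≈ 164.23
Area = width × length = 101.5 × 164.227 = 16669.0405 ≈ 16669.04
= Length: 164.23, Area: 16669.04

Length: 164.23, Area: 16669.04


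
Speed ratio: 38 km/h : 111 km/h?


Ratio = 38:111
GCD = 1
Simplified = 38:111
Time ratio (same distance) = 111:38
Speed ratio = 38:111

38:111


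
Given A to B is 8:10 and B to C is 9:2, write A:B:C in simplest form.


Match B: multiply A:B by 9 → 72:90
Multiply B:C by 10 → 90:20
Combined: 72:90:20
GCD = 2
= 36:45:10

36:45:10


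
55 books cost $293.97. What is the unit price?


Unit rate = total / quantity
= 293.97 / 55
= $5.34 per unit

$5.34 per unit


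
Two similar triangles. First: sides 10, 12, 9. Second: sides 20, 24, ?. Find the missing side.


Scale factor = 20/10 = 2
Missing side = 9 × 2
= 18.0

18.0


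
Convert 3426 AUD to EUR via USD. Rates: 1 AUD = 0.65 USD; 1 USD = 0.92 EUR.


Step 1: 3426 AUD × 0.65 = 2226.90 USD
Step 2: 2226.90 USD × 0.92 = 2048.75 EUR
Implied rate AUD→EUR = 0.65 × 0.92 = 0.5980
= 2048.75 EUR

2048.75 EUR


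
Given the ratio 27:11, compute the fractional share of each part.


Total parts = 27 + 11 = 38
First part: 27/38 = 27/38
Second part: 11/38 = 11/38
= 27/38 and 11/38

27/38 and 11/38


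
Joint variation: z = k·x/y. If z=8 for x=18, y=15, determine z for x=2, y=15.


z = k·x/y
Solve for k using the known point: k = z·y/x = 8×15/18 = 120/18 ≈ 6.6667
Now evaluate at x=2, y=15:
z = k × 2 / 15 = (120 × 2) / (18 × 15) = 240/270
≈ 0.8889

0.8889


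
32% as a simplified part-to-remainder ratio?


32% means 32 parts out of 100; remainder = 68
Part : remainder = 32:68
GCD = 4
= 8:17

8:17


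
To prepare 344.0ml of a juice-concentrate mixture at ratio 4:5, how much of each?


Total parts = 4 + 5 = 9
juice: 344.0 × 4/9 = 152.9ml
concentrate: 344.0 × 5/9 = 191.1ml
= 152.9ml and 191.1ml

152.9ml and 191.1ml


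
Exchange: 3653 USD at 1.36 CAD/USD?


Amount × rate = 3653 × 1.36
= 4968.08 CAD

4968.08 CAD


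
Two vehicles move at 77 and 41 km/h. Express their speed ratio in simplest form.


Ratio = 77:41
GCD = 1
Simplified = 77:41
Time ratio (same distance) = 41:77
Speed ratio = 77:41

77:41


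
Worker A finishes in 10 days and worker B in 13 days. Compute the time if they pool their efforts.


Rate of A = 1/10 per day
Rate of B = 1/13 per day
Combined rate = 1/10 + 1/13 = 23/130 ≈ 0.1769 per day
Days = 1 / combined rate = 130/23
≈ 5.65 days

5.65 days


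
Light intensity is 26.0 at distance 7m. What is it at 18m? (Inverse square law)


I₁d₁² = I₂d₂²
I₂ = I₁ × (d₁/d₂)²
= 26.0 × (7/18)²
= 26.0 × 49/324
= 1274/324
≈ 3.9321

3.9321


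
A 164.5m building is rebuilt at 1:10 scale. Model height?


Model size = real / scale
= 164.5 / 10
= 16.4500 m

16.4500 m


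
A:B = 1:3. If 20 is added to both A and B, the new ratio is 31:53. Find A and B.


Let A = 1k, B = 3k.
(1k + 20) / (3k + 20) = 31/53
Cross-multiply: 53(1k + 20) = 31(3k + 20)
53k + 1060 = 93k + 620
53k - 93k = 620 - 1060
-40k = -440
k = -440/-40 = 11
A = 1×11 = 11, B = 3×11 = 33
= A = 11, B = 33

A = 11, B = 33


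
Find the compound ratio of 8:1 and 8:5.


Compound ratio = (8×8) : (1×5)
= 64:5
GCD = 1
= 64:5

64:5


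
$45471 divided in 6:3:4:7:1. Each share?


Total parts = 6 + 3 + 4 + 7 + 1 = 21
Part 1: 45471 × 6/21 = 12991.71
Part 2: 45471 × 3/21 = 6495.86
Part 3: 45471 × 4/21 = 8661.14
Part 4: 45471 × 7/21 = 15157.00
Part 5: 45471 × 1/21 = 2165.29
= Part 1: $12991.71, Part 2: $6495.86, Part 3: $8661.14, Part 4: $15157.00, Part 5: $2165.29

Part 1: $12991.71, Part 2: $6495.86, Part 3: $8661.14, Part 4: $15157.00, Part 5: $2165.29


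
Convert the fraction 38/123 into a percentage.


Percentage = (part / whole) × 100
= (38 / 123) × 100
≈ 30.89%

30.89%


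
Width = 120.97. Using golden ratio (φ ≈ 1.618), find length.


φ = (1 + √5) / 2 ≈ 1.618
Length = width × φ = 120.97 × 1.618 = 195.72946
≈ 195.73

195.73


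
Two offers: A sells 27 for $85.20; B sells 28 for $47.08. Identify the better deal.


Deal A: $85.20/27 = $3.1556/unit
Deal B: $47.08/28 = $1.6814/unit
B is cheaper per unit
= Deal B

Deal B


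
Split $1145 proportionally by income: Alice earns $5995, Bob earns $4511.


Total income = 5995 + 4511 = $10506
Alice: $1145 × 5995/10506 = $653.37
Bob: $1145 × 4511/10506 = $491.63
= Alice: $653.37, Bob: $491.63

Alice: $653.37, Bob: $491.63


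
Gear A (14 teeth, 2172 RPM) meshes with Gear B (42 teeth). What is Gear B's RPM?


Gear ratio = 14:42 = 1:3
RPM_B = RPM_A × (teeth_A / teeth_B)
= 2172 × (14/42)
= 724.0 RPM

724.0 RPM


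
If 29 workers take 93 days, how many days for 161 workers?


Inverse proportion: x × y = constant
k = 29 × 93 = 2697
y₂ = k / 161 = 2697 / 161
= 16.75

16.75


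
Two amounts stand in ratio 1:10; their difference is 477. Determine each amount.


Let A = 1k, B = 10k.
10k - 1k = 477
9k = 477 → k = 477/9 = 53
A = 1×53 = 53, B = 10×53 = 530
= A = 53, B = 530

A = 53, B = 530


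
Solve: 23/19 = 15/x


Cross multiply: 23 × x = 19 × 15
23x = 285
x = 285 / 23
= 12.39

12.39


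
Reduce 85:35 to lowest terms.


GCD(85, 35) = 5
85/5 : 35/5
= 17:7

17:7


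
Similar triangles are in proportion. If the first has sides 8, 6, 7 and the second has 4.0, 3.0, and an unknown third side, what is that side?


Scale factor = 4.0/8 = 0.5
Missing side = 7 × 0.5
= 3.5

3.5


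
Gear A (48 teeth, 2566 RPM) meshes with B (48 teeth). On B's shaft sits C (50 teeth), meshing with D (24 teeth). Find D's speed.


Stage 1: RPM_B = RPM_A × t_A/t_B = 2566 × 48/48 = 123168/48 = 2566.00
B and C share a shaft → RPM_C = RPM_B
Stage 2: RPM_D = RPM_C × t_C/t_D = RPM_A × (t_A×t_C)/(t_B×t_D)
Overall ratio = (48×50)/(48×24) = 2400/1152
RPM_D = 2566 × 2400/1152 = 6158400/1152
≈ 5345.83 RPM

5345.83 RPM


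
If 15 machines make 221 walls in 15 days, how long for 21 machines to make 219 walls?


Days ∝ work / workers, so d₂ = d₁ × (m₁/m₂) × (w₂/w₁)
Workers factor (inverse): 15/21 ≈ 0.7143
Work factor (direct): 219/221 ≈ 0.9910
d₂ = 15 × 15/21 × 219/221 = (15 × 15 × 219) / (21 × 221) = 49275/4641
≈ 10.62 days

10.62 days


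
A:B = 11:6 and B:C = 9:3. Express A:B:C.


Match B: multiply A:B by 9 → 99:54
Multiply B:C by 6 → 54:18
Combined: 99:54:18
GCD = 9
= 11:6:2

11:6:2


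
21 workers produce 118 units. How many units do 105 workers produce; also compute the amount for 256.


Direct proportion: y/x = constant
k = 118/21 ≈ 5.6190
y at x=105: k × 105 = 118 × 105 / 21 = 12390/21 = 590.00
y at x=256: k × 256 = 118 × 256 / 21 = 30208/21 ≈ 1438.48
= 590.00 and 1438.48

590.00 and 1438.48


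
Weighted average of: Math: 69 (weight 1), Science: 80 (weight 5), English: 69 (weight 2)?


Numerator = 69×1 + 80×5 + 69×2
= 69 + 400 + 138
= 607
Total weight = 8
Weighted avg = 607/8
= 75.88

75.88


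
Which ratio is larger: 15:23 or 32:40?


15/23 = 0.6522
32/40 = 0.8000
0.6522 < 0.8000, so 15:23 is less
= 32:40

32:40


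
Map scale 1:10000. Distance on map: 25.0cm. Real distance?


Real distance = map distance × scale
= 25.0cm × 10000
= 250000 cm = 2500.0 m
= 2.500 km

2.500 km


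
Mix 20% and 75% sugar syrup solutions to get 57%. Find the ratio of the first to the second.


Let x parts of 20% mix with y parts of 75%.
20x + 75y = 57(x + y)
20x + 75y = 57x + 57y
x(20 - 57) = y(57 - 75)
x/y = (75 - 57)/(57 - 20) = 18/37
Simplify: 18:37
= 18:37

18:37


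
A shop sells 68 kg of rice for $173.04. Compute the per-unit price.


Unit rate = total / quantity
= 173.04 / 68
= $2.54 per unit

$2.54 per unit


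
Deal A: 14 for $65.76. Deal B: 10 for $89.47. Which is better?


Deal A: $65.76/14 = $4.6971/unit
Deal B: $89.47/10 = $8.9470/unit
A is cheaper per unit
= Deal A

Deal A


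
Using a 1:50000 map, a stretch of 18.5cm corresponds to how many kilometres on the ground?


Real distance = map distance × scale
= 18.5cm × 50000
= 925000 cm = 9250.0 m
= 9.250 km

9.250 km


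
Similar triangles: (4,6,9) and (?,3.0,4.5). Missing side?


Scale factor = 3.0/6 = 0.5
Missing side = 4 × 0.5
= 2.0

2.0


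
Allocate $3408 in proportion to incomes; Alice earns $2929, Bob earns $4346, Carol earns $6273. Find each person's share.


Total income = 2929 + 4346 + 6273 = $13548
Alice: $3408 × 2929/13548 = $736.79
Bob: $3408 × 4346/13548 = $1093.24
Carol: $3408 × 6273/13548 = $1577.97
= Alice: $736.79, Bob: $1093.24, Carol: $1577.97

Alice: $736.79, Bob: $1093.24, Carol: $1577.97


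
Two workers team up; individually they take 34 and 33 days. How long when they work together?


Rate of A = 1/34 per day
Rate of B = 1/33 per day
Combined rate = 1/34 + 1/33 = 67/1122 ≈ 0.0597 per day
Days = 1 / combined rate = 1122/67
≈ 16.75 days

16.75 days


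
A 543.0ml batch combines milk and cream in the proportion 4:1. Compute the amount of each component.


Total parts = 4 + 1 = 5
milk: 543.0 × 4/5 = 434.4ml
cream: 543.0 × 1/5 = 108.6ml
= 434.4ml and 108.6ml

434.4ml and 108.6ml


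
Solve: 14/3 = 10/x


Cross multiply: 14 × x = 3 × 10
14x = 30
x = 30 / 14
= 2.14

2.14


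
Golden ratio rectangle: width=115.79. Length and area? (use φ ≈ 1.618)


φ = (1 + √5) / 2 ≈ 1.618
Length = width × φ = 115.79 × 1.618 = 187.34822
≈ 187.35
Area = width × length = 115.79 × 187.34822 = 21693.0503938 ≈ 21693.05
= Length: 187.35, Area: 21693.05

Length: 187.35, Area: 21693.05


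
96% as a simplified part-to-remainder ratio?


96% means 96 parts out of 100; remainder = 4
Part : remainder = 96:4
GCD = 4
= 24:1

24:1


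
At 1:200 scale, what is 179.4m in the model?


Model size = real / scale
= 179.4 / 200
= 0.8970 m

0.8970 m


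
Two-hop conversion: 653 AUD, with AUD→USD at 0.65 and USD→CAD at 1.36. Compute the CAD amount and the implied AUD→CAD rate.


Step 1: 653 AUD × 0.65 = 424.45 USD
Step 2: 424.45 USD × 1.36 = 577.25 CAD
Implied rate AUD→CAD = 0.65 × 1.36 = 0.8840
= 577.25 CAD; implied rate 0.8840 CAD/AUD

577.25 CAD; implied rate 0.8840 CAD/AUD


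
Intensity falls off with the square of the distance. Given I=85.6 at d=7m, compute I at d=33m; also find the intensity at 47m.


I₁d₁² = I₂d₂²
I at 33m = 85.6 × (7/33)² = 85.6 × 49/1089 = 4194.4/1089 ≈ 3.8516
I at 47m = 85.6 × (7/47)² = 85.6 × 49/2209 = 4194.4/2209 ≈ 1.8988
= 3.8516 and 1.8988

3.8516 and 1.8988


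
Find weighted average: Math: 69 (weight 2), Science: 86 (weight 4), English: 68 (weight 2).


Numerator = 69×2 + 86×4 + 68×2
= 138 + 344 + 136
= 618
Total weight = 8
Weighted avg = 618/8
= 77.25

77.25


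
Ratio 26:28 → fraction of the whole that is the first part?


Total parts = 26 + 28 = 54
First part: 26/54 = 13/27
= 13/27

13/27


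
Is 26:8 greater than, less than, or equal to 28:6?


26/8 = 3.2500
28/6 = 4.6667
3.2500 < 4.6667, so 26:8 is less
= less than

less than


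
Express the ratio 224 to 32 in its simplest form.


GCD(224, 32) = 32
224/32 : 32/32
= 7:1

7:1


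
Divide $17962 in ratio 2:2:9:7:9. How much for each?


Total parts = 2 + 2 + 9 + 7 + 9 = 29
Part 1: 17962 × 2/29 = 1238.76
Part 2: 17962 × 2/29 = 1238.76
Part 3: 17962 × 9/29 = 5574.41
Part 4: 17962 × 7/29 = 4335.66
Part 5: 17962 × 9/29 = 5574.41
= Part 1: $1238.76, Part 2: $1238.76, Part 3: $5574.41, Part 4: $4335.66, Part 5: $5574.41

Part 1: $1238.76, Part 2: $1238.76, Part 3: $5574.41, Part 4: $4335.66, Part 5: $5574.41


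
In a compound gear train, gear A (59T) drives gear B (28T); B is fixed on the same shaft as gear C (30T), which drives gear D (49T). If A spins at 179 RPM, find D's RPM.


Stage 1: RPM_B = RPM_A × t_A/t_B = 179 × 59/28 = 10561/28 ≈ 377.18
B and C share a shaft → RPM_C = RPM_B
Stage 2: RPM_D = RPM_C × t_C/t_D = RPM_A × (t_A×t_C)/(t_B×t_D)
Overall ratio = (59×30)/(28×49) = 1770/1372
RPM_D = 179 × 1770/1372 = 316830/1372
≈ 230.93 RPM

230.93 RPM


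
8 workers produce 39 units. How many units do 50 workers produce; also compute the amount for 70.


Direct proportion: y/x = constant
k = 39/8 = 4.8750
y at x=50: k × 50 = 39 × 50 / 8 = 1950/8 = 243.75
y at x=70: k × 70 = 39 × 70 / 8 = 2730/8 = 341.25
= 243.75 and 341.25

243.75 and 341.25


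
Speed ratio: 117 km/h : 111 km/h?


Ratio = 117:111
GCD = 3
Simplified = 39:37
Time ratio (same distance) = 37:39
Speed ratio = 39:37

39:37


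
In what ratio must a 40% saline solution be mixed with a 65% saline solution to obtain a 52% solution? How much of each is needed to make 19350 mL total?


Let x parts of 40% mix with y parts of 65%.
40x + 65y = 52(x + y)
40x + 65y = 52x + 52y
x(40 - 52) = y(52 - 65)
x/y = (65 - 52)/(52 - 40) = 13/12
Simplify: 13:12
Total parts = 25; one part = 19350/25 = 774.00 mL
40% solution: 13×774.00 = 10062.00 mL
65% solution: 12×774.00 = 9288.00 mL
= ratio 13:12; 10062.00 mL and 9288.00 mL

ratio 13:12; 10062.00 mL and 9288.00 mL


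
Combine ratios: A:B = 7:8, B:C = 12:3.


Match B: multiply A:B by 12 → 84:96
Multiply B:C by 8 → 96:24
Combined: 84:96:24
GCD = 12
= 7:8:2

7:8:2


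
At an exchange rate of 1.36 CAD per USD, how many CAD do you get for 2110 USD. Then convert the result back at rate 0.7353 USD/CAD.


Amount × rate = 2110 × 1.36 = 2869.60 CAD
Round-trip: 2869.60 × 0.7353 = 2110.02 USD
= 2869.60 CAD, then 2110.02 USD

2869.60 CAD, then 2110.02 USD


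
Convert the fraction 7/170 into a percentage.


Percentage = (part / whole) × 100
= (7 / 170) × 100
≈ 4.12%

4.12%


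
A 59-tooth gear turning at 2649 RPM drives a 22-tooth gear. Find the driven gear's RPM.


Gear ratio = 59:22 = 59:22
RPM_B = RPM_A × (teeth_A / teeth_B)
= 2649 × (59/22)
= 7104.1 RPM

7104.1 RPM


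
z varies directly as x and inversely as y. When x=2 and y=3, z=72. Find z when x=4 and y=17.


z = k·x/y
Solve for k using the known point: k = z·y/x = 72×3/2 = 216/2 = 108.0000
Now evaluate at x=4, y=17:
z = k × 4 / 17 = (216 × 4) / (2 × 17) = 864/34
≈ 25.4118

25.4118


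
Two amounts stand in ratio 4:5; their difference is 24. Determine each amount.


Let A = 4k, B = 5k.
5k - 4k = 24
1k = 24 → k = 24/1 = 24
A = 4×24 = 96, B = 5×24 = 120
= A = 96, B = 120

A = 96, B = 120


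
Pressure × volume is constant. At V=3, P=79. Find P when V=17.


Inverse proportion: x × y = constant
k = 3 × 79 = 237
y₂ = k / 17 = 237 / 17
= 13.94

13.94


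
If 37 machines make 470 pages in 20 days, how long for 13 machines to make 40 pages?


Days ∝ work / workers, so d₂ = d₁ × (m₁/m₂) × (w₂/w₁)
Workers factor (inverse): 37/13 ≈ 2.8462
Work factor (direct): 40/470 ≈ 0.0851
d₂ = 20 × 37/13 × 40/470 = (20 × 37 × 40) / (13 × 470) = 29600/6110
≈ 4.84 days

4.84 days


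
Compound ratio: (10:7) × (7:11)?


Compound ratio = (10×7) : (7×11)
= 70:77
GCD = 7
= 10:11

10:11


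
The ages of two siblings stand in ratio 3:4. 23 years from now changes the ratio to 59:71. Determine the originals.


Let A = 3k, B = 4k.
(3k + 23) / (4k + 23) = 59/71
Cross-multiply: 71(3k + 23) = 59(4k + 23)
213k + 1633 = 236k + 1357
213k - 236k = 1357 - 1633
-23k = -276
k = -276/-23 = 12
A = 3×12 = 36, B = 4×12 = 48
= A = 36, B = 48

A = 36, B = 48


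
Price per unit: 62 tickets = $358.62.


Unit rate = total / quantity
= 358.62 / 62
= $5.78 per unit

$5.78 per unit


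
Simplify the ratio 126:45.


GCD(126, 45) = 9
126/9 : 45/9
= 14:5

14:5


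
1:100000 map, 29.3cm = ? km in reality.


Real distance = map distance × scale
= 29.3cm × 100000
= 2930000 cm = 29300.0 m
= 29.300 km

29.300 km


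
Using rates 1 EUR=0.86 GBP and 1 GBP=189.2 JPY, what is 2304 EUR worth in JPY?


Step 1: 2304 EUR × 0.86 = 1981.44 GBP
Step 2: 1981.44 GBP × 189.2 = 374888.45 JPY
Implied rate EUR→JPY = 0.86 × 189.2 = 162.7120
= 374888.45 JPY

374888.45 JPY


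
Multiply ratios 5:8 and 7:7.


Compound ratio = (5×7) : (8×7)
= 35:56
GCD = 7
= 5:8

5:8


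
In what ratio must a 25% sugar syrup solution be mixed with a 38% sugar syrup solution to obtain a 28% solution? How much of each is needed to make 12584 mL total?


Let x parts of 25% mix with y parts of 38%.
25x + 38y = 28(x + y)
25x + 38y = 28x + 28y
x(25 - 28) = y(28 - 38)
x/y = (38 - 28)/(28 - 25) = 10/3
Simplify: 10:3
Total parts = 13; one part = 12584/13 = 968.00 mL
25% solution: 10×968.00 = 9680.00 mL
38% solution: 3×968.00 = 2904.00 mL
= ratio 10:3; 9680.00 mL and 2904.00 mL

ratio 10:3; 9680.00 mL and 2904.00 mL


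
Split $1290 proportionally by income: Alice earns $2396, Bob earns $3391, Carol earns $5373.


Total income = 2396 + 3391 + 5373 = $11160
Alice: $1290 × 2396/11160 = $276.96
Bob: $1290 × 3391/11160 = $391.97
Carol: $1290 × 5373/11160 = $621.07
= Alice: $276.96, Bob: $391.97, Carol: $621.07

Alice: $276.96, Bob: $391.97, Carol: $621.07


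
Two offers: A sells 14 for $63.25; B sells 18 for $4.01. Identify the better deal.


Deal A: $63.25/14 = $4.5179/unit
Deal B: $4.01/18 = $0.2228/unit
B is cheaper per unit
= Deal B

Deal B


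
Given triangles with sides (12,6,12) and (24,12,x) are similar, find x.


Scale factor = 24/12 = 2
Missing side = 12 × 2
= 24.0

24.0


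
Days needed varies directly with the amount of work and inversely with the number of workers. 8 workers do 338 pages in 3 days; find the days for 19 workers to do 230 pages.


Days ∝ work / workers, so d₂ = d₁ × (m₁/m₂) × (w₂/w₁)
Workers factor (inverse): 8/19 ≈ 0.4211
Work factor (direct): 230/338 ≈ 0.6805
d₂ = 3 × 8/19 × 230/338 = (3 × 8 × 230) / (19 × 338) = 5520/6422
≈ 0.86 days

0.86 days
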